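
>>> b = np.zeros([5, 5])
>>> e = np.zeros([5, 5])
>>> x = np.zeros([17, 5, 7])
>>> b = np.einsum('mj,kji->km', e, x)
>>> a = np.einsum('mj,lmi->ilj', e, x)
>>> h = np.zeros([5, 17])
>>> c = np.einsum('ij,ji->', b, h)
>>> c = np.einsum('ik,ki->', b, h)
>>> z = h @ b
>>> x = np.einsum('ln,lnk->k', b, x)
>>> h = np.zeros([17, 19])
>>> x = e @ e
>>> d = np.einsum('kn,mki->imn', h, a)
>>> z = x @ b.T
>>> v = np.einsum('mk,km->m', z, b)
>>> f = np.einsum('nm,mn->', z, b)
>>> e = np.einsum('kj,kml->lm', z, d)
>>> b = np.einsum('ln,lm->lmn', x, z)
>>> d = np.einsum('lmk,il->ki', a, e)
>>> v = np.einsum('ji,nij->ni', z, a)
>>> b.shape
(5, 17, 5)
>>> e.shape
(19, 7)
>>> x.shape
(5, 5)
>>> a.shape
(7, 17, 5)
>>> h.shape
(17, 19)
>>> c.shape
()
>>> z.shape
(5, 17)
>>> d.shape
(5, 19)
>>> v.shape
(7, 17)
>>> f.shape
()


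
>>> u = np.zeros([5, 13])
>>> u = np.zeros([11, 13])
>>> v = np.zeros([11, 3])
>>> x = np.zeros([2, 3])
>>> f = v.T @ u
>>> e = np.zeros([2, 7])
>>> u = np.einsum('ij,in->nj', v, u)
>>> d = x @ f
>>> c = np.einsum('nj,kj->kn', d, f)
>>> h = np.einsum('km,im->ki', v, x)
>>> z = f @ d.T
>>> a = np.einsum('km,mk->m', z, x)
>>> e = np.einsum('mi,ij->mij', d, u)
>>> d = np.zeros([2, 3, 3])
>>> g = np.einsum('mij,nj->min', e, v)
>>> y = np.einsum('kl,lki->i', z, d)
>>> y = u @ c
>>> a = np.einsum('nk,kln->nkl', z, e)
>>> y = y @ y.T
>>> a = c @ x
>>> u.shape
(13, 3)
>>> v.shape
(11, 3)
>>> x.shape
(2, 3)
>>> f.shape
(3, 13)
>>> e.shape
(2, 13, 3)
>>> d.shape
(2, 3, 3)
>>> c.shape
(3, 2)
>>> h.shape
(11, 2)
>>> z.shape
(3, 2)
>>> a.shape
(3, 3)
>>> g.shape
(2, 13, 11)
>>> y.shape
(13, 13)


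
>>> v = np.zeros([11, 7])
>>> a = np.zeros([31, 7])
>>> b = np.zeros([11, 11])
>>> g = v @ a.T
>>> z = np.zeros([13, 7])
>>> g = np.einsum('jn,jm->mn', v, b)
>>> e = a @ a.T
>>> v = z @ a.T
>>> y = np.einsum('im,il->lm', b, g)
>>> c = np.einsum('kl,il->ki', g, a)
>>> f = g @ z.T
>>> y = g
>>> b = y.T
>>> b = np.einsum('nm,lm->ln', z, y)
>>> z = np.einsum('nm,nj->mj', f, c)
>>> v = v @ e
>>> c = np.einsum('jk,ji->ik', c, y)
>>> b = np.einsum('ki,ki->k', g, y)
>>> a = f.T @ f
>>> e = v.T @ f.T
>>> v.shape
(13, 31)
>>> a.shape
(13, 13)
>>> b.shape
(11,)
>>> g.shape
(11, 7)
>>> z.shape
(13, 31)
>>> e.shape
(31, 11)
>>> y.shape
(11, 7)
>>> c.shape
(7, 31)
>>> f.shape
(11, 13)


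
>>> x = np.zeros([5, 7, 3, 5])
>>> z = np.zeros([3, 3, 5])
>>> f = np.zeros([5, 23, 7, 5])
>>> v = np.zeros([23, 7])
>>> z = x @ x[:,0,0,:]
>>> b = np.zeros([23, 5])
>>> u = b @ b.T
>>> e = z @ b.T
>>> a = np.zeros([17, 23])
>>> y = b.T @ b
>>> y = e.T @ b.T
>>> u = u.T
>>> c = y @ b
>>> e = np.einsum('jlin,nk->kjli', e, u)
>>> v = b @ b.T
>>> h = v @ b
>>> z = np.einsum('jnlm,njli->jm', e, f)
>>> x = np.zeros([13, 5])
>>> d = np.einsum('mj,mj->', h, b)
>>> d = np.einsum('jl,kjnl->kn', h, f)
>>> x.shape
(13, 5)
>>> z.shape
(23, 3)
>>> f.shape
(5, 23, 7, 5)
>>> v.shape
(23, 23)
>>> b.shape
(23, 5)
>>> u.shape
(23, 23)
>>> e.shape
(23, 5, 7, 3)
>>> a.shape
(17, 23)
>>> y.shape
(23, 3, 7, 23)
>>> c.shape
(23, 3, 7, 5)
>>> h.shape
(23, 5)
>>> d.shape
(5, 7)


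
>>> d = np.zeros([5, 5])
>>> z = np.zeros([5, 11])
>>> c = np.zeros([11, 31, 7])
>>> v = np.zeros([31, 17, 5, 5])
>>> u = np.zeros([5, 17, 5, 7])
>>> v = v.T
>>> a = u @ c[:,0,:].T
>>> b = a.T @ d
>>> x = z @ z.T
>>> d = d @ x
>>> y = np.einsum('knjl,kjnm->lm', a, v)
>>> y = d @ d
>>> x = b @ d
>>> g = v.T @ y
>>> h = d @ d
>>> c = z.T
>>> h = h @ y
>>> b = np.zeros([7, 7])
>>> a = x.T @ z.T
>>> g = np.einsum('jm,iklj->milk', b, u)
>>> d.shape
(5, 5)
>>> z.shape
(5, 11)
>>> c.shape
(11, 5)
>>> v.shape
(5, 5, 17, 31)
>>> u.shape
(5, 17, 5, 7)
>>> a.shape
(5, 17, 5, 5)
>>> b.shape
(7, 7)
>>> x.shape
(11, 5, 17, 5)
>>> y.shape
(5, 5)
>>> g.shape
(7, 5, 5, 17)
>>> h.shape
(5, 5)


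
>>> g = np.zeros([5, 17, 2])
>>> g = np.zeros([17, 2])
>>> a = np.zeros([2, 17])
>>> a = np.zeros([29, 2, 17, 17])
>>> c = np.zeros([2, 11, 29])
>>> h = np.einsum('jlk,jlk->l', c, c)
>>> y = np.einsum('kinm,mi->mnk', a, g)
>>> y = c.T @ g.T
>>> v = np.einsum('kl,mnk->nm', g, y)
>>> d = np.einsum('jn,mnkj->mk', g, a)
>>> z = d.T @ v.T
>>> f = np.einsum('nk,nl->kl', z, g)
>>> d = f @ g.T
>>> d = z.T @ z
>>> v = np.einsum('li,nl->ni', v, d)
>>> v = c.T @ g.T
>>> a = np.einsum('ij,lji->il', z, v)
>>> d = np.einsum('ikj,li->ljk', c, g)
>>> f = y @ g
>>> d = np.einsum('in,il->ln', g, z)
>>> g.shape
(17, 2)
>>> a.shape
(17, 29)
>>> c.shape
(2, 11, 29)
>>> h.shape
(11,)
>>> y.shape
(29, 11, 17)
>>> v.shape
(29, 11, 17)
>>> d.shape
(11, 2)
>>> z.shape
(17, 11)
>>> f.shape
(29, 11, 2)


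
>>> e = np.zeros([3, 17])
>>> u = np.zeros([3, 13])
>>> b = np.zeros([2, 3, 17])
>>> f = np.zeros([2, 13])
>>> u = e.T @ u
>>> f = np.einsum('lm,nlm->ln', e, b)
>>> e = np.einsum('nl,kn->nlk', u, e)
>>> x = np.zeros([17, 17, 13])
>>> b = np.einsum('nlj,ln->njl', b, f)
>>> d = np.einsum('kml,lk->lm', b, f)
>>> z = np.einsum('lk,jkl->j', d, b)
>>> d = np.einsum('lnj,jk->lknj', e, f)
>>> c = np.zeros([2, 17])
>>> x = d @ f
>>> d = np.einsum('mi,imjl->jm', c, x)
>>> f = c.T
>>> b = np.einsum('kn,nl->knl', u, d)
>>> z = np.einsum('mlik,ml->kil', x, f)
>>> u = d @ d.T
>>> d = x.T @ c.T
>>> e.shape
(17, 13, 3)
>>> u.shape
(13, 13)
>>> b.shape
(17, 13, 2)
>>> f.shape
(17, 2)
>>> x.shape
(17, 2, 13, 2)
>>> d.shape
(2, 13, 2, 2)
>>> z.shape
(2, 13, 2)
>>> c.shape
(2, 17)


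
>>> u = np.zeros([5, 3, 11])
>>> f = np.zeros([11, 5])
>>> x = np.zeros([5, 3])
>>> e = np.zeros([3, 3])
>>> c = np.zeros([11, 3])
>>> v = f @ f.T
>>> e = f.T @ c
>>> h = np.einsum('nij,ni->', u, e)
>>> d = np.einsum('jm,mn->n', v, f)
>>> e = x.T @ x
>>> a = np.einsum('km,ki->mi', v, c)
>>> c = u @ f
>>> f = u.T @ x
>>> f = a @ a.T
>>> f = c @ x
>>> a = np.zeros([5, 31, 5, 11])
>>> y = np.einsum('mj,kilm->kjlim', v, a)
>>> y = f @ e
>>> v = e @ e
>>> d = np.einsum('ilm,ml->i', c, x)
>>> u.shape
(5, 3, 11)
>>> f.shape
(5, 3, 3)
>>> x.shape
(5, 3)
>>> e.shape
(3, 3)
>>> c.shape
(5, 3, 5)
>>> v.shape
(3, 3)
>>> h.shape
()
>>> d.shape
(5,)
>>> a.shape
(5, 31, 5, 11)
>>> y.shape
(5, 3, 3)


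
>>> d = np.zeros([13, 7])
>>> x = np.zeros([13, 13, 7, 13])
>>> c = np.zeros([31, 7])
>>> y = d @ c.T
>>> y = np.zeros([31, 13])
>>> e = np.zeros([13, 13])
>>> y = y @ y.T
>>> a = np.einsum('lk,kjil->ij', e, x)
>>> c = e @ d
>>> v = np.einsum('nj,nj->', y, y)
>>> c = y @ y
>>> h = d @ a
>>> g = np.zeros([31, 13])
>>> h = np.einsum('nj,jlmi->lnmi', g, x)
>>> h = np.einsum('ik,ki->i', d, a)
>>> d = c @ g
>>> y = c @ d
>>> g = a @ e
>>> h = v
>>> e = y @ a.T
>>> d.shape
(31, 13)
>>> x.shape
(13, 13, 7, 13)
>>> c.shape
(31, 31)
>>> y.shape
(31, 13)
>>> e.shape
(31, 7)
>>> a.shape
(7, 13)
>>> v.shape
()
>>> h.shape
()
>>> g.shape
(7, 13)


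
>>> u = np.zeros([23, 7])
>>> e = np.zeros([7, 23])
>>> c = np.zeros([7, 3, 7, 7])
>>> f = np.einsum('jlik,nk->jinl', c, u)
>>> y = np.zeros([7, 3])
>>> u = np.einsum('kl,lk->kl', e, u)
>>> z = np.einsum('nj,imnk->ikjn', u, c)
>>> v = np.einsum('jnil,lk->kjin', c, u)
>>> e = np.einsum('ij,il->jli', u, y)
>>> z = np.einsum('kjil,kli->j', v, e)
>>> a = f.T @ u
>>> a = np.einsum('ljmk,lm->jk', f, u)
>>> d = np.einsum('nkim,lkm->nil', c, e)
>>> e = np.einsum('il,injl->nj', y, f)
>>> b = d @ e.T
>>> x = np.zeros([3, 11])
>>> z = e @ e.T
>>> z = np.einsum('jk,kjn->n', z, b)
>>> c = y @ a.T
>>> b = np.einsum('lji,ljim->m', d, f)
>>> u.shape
(7, 23)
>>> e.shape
(7, 23)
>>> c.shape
(7, 7)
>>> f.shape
(7, 7, 23, 3)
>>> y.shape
(7, 3)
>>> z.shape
(7,)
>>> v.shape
(23, 7, 7, 3)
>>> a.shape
(7, 3)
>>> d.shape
(7, 7, 23)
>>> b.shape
(3,)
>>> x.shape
(3, 11)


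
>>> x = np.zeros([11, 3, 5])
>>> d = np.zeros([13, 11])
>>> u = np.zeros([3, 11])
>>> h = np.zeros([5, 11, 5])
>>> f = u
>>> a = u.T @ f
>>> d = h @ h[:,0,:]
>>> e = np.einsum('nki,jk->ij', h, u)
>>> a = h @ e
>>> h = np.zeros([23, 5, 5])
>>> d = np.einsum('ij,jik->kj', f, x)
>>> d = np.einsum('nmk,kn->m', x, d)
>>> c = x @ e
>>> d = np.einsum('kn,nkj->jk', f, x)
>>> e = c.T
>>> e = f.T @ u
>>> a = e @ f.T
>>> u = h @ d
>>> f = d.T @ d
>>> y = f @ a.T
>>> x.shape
(11, 3, 5)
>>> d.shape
(5, 3)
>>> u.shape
(23, 5, 3)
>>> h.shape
(23, 5, 5)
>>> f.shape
(3, 3)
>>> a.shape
(11, 3)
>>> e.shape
(11, 11)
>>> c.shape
(11, 3, 3)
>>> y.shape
(3, 11)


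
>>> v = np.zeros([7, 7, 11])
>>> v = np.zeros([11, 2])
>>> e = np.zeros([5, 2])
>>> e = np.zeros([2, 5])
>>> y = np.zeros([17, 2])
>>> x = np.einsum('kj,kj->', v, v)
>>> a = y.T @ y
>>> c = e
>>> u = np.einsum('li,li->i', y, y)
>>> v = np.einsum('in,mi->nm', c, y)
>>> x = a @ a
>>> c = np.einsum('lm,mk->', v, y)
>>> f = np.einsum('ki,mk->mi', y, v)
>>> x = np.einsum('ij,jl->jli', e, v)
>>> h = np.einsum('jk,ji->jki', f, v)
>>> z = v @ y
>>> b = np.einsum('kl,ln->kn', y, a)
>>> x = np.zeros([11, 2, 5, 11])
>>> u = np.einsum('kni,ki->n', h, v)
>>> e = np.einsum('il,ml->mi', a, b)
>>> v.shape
(5, 17)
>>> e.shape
(17, 2)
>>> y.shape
(17, 2)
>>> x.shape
(11, 2, 5, 11)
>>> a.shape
(2, 2)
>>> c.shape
()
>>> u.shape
(2,)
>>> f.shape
(5, 2)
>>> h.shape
(5, 2, 17)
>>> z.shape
(5, 2)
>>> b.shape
(17, 2)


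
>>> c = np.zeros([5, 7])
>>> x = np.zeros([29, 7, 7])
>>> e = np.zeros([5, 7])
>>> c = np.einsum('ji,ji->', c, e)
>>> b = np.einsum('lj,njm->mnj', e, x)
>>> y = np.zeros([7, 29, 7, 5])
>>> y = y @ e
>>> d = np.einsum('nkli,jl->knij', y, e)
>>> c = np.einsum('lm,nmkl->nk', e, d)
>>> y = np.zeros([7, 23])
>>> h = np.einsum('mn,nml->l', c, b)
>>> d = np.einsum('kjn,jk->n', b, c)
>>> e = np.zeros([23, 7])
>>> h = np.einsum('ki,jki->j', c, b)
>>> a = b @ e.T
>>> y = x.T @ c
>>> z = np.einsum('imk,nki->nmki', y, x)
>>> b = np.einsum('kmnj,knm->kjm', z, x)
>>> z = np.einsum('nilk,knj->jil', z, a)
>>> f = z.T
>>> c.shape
(29, 7)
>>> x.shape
(29, 7, 7)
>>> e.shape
(23, 7)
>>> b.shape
(29, 7, 7)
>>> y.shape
(7, 7, 7)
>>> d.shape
(7,)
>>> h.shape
(7,)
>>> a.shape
(7, 29, 23)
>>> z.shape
(23, 7, 7)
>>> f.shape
(7, 7, 23)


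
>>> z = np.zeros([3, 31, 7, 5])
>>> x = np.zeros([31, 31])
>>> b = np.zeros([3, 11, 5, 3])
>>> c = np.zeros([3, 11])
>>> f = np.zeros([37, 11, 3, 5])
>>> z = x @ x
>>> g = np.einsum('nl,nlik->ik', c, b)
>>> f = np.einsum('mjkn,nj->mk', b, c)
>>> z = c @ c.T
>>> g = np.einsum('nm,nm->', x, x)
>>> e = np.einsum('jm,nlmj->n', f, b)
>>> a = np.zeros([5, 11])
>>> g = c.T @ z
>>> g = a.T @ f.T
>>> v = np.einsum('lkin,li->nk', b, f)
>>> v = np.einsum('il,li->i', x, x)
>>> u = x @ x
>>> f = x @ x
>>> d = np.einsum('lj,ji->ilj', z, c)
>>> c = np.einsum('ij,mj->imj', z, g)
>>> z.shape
(3, 3)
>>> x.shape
(31, 31)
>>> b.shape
(3, 11, 5, 3)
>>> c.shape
(3, 11, 3)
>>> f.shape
(31, 31)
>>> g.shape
(11, 3)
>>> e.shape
(3,)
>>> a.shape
(5, 11)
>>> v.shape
(31,)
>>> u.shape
(31, 31)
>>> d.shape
(11, 3, 3)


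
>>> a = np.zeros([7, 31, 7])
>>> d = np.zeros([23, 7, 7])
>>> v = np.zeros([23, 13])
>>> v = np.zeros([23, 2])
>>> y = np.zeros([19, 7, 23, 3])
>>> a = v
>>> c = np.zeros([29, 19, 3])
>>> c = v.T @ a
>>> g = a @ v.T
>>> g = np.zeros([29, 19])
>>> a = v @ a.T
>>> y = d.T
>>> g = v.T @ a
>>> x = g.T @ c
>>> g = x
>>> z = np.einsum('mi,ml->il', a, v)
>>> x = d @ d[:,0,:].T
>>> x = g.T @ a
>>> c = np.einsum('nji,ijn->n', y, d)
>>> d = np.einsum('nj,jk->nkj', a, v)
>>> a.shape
(23, 23)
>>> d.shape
(23, 2, 23)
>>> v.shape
(23, 2)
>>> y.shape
(7, 7, 23)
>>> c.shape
(7,)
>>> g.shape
(23, 2)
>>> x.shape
(2, 23)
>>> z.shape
(23, 2)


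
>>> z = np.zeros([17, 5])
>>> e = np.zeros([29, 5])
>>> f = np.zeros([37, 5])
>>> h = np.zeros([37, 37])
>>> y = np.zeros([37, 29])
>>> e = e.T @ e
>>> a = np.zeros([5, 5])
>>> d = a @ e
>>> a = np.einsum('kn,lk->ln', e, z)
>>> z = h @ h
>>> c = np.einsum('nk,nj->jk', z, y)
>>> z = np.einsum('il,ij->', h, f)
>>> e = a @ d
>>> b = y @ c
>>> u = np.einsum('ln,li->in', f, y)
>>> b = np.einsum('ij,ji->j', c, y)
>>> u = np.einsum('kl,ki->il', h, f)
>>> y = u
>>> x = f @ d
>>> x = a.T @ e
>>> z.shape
()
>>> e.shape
(17, 5)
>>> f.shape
(37, 5)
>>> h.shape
(37, 37)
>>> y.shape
(5, 37)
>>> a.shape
(17, 5)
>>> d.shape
(5, 5)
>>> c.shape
(29, 37)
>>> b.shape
(37,)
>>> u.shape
(5, 37)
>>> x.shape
(5, 5)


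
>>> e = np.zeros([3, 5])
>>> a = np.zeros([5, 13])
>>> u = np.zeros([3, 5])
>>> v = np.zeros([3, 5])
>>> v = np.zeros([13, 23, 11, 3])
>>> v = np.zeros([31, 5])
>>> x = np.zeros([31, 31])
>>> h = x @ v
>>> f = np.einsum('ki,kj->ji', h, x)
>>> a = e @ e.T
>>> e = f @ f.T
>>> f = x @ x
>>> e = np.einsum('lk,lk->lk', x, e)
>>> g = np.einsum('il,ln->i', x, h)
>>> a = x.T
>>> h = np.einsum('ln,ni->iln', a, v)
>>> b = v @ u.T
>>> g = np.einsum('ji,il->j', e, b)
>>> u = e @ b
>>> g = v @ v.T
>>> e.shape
(31, 31)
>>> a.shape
(31, 31)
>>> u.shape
(31, 3)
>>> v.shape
(31, 5)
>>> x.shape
(31, 31)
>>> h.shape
(5, 31, 31)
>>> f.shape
(31, 31)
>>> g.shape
(31, 31)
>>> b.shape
(31, 3)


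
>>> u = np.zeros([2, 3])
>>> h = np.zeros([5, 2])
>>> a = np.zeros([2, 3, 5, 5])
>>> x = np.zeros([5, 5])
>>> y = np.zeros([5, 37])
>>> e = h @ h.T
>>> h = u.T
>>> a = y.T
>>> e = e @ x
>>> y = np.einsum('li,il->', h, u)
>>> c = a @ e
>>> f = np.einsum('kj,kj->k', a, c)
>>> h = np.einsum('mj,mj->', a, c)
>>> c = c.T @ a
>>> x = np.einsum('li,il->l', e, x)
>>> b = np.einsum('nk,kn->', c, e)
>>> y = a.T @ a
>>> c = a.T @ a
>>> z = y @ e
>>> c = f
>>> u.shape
(2, 3)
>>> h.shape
()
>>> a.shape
(37, 5)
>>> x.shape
(5,)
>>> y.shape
(5, 5)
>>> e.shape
(5, 5)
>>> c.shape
(37,)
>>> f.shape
(37,)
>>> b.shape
()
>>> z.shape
(5, 5)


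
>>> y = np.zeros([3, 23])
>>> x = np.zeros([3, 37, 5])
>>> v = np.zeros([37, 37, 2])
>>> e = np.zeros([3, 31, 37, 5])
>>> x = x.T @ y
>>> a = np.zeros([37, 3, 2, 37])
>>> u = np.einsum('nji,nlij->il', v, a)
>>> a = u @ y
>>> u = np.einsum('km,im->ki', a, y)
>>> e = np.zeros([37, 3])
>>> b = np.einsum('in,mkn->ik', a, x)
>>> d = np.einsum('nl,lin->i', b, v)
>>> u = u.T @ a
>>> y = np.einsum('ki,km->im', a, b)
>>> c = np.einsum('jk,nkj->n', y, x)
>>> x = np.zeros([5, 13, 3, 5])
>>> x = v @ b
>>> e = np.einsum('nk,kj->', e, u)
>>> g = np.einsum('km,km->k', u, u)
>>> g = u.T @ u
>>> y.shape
(23, 37)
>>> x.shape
(37, 37, 37)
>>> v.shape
(37, 37, 2)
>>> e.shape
()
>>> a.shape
(2, 23)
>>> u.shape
(3, 23)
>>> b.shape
(2, 37)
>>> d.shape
(37,)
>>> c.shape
(5,)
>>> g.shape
(23, 23)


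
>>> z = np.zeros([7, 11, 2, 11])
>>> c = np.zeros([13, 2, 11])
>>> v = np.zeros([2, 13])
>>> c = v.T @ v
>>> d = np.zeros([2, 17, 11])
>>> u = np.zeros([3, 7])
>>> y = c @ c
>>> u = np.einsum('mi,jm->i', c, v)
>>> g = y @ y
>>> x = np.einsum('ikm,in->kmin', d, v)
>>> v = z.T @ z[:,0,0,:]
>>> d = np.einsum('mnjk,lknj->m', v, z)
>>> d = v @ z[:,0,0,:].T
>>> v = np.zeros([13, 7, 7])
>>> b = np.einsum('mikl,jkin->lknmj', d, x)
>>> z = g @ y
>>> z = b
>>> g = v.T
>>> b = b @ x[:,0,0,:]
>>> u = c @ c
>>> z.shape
(7, 11, 13, 11, 17)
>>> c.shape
(13, 13)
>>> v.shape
(13, 7, 7)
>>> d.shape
(11, 2, 11, 7)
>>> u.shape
(13, 13)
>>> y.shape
(13, 13)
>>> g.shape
(7, 7, 13)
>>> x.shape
(17, 11, 2, 13)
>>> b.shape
(7, 11, 13, 11, 13)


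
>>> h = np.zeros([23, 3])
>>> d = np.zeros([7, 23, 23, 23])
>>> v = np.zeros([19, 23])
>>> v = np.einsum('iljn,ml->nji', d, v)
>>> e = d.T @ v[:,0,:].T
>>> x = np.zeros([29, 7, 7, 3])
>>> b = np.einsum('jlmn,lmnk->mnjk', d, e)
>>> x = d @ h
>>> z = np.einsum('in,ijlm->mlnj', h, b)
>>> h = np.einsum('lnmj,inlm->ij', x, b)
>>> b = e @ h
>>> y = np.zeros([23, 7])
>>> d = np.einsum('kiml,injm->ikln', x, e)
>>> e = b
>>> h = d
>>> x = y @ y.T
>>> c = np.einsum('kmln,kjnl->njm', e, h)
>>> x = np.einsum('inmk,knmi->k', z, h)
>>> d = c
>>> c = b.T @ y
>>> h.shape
(23, 7, 3, 23)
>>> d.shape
(3, 7, 23)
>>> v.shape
(23, 23, 7)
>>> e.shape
(23, 23, 23, 3)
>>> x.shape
(23,)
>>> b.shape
(23, 23, 23, 3)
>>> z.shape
(23, 7, 3, 23)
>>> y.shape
(23, 7)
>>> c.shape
(3, 23, 23, 7)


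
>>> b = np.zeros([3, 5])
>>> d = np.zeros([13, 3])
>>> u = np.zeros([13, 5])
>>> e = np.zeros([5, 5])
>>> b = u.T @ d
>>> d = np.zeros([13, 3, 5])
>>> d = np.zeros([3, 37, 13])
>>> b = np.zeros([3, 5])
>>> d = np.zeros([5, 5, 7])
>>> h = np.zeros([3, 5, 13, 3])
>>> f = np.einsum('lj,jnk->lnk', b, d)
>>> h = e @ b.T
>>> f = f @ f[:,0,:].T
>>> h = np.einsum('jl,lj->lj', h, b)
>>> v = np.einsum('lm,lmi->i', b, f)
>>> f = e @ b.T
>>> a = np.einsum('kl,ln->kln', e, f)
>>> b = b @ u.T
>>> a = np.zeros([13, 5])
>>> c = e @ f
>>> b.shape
(3, 13)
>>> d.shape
(5, 5, 7)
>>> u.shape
(13, 5)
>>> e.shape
(5, 5)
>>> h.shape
(3, 5)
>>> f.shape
(5, 3)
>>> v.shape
(3,)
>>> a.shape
(13, 5)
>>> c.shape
(5, 3)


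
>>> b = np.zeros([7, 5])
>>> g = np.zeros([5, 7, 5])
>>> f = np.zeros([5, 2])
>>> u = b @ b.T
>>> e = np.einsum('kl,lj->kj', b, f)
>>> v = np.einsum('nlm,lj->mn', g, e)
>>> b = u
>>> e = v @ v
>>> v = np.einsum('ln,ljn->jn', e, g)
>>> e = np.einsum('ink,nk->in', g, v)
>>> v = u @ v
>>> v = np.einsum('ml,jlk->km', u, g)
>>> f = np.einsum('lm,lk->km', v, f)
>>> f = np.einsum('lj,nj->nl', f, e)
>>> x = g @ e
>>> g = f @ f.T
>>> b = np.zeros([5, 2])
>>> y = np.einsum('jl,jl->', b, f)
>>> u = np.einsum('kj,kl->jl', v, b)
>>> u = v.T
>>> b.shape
(5, 2)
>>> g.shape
(5, 5)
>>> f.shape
(5, 2)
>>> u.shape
(7, 5)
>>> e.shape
(5, 7)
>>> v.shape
(5, 7)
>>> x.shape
(5, 7, 7)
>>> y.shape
()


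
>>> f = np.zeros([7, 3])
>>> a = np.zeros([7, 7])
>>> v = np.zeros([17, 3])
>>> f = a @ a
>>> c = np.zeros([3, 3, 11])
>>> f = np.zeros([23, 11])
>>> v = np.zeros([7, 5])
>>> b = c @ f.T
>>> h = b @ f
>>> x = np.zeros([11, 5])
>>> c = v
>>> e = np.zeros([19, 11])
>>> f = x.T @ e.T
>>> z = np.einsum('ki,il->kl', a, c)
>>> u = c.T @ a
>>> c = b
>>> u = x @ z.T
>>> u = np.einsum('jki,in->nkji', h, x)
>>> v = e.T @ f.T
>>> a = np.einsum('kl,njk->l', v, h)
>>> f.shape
(5, 19)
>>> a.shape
(5,)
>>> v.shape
(11, 5)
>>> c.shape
(3, 3, 23)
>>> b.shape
(3, 3, 23)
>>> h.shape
(3, 3, 11)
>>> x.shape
(11, 5)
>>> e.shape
(19, 11)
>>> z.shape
(7, 5)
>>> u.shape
(5, 3, 3, 11)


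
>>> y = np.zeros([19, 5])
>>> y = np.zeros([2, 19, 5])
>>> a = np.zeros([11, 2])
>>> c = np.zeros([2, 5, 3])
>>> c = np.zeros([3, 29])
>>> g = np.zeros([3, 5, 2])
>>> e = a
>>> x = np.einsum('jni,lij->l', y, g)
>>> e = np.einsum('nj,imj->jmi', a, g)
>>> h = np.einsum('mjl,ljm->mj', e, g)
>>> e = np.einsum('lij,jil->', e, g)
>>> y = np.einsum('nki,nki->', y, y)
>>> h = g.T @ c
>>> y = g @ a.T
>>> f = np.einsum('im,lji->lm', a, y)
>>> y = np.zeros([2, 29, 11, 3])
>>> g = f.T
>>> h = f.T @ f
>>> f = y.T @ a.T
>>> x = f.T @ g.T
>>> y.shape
(2, 29, 11, 3)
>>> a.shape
(11, 2)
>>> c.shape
(3, 29)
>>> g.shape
(2, 3)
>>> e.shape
()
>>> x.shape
(11, 29, 11, 2)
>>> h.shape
(2, 2)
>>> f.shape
(3, 11, 29, 11)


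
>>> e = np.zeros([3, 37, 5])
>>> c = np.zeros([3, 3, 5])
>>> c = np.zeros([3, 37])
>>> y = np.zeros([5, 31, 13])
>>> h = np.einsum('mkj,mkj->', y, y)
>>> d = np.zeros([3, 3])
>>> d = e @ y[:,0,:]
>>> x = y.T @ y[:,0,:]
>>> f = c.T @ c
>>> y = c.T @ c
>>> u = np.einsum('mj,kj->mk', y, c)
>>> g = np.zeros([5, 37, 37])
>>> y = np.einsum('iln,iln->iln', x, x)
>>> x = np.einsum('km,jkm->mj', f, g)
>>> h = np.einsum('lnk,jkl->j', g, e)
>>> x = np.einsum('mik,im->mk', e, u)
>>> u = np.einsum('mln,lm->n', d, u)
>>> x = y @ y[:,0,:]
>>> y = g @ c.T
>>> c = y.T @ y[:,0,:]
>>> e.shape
(3, 37, 5)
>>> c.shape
(3, 37, 3)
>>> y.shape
(5, 37, 3)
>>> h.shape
(3,)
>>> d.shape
(3, 37, 13)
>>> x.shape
(13, 31, 13)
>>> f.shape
(37, 37)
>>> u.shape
(13,)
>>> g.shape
(5, 37, 37)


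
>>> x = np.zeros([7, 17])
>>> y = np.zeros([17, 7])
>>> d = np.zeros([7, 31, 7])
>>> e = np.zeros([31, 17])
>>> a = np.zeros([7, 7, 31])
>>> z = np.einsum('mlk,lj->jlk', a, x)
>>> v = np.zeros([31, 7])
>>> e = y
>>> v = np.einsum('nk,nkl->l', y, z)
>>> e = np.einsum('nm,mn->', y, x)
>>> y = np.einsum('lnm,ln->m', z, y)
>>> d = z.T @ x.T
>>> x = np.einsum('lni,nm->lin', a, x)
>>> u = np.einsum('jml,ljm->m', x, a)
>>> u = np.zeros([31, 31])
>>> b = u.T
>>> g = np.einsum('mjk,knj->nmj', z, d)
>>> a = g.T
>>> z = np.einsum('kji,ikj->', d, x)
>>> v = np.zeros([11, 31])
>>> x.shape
(7, 31, 7)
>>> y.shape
(31,)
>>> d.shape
(31, 7, 7)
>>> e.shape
()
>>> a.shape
(7, 17, 7)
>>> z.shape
()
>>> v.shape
(11, 31)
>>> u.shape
(31, 31)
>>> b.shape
(31, 31)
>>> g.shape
(7, 17, 7)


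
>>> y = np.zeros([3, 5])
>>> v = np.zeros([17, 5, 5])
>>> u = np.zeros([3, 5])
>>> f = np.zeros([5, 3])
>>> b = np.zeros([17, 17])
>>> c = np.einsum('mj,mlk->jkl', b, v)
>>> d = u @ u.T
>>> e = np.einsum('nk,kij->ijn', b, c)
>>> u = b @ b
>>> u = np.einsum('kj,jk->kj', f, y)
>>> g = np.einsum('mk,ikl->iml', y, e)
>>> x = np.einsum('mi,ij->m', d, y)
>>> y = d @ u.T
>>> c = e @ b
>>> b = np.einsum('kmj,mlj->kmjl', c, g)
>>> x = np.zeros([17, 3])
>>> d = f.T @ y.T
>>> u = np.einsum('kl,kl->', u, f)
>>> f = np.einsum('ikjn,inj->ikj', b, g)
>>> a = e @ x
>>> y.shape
(3, 5)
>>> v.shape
(17, 5, 5)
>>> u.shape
()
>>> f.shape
(5, 5, 17)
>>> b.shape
(5, 5, 17, 3)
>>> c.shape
(5, 5, 17)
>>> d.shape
(3, 3)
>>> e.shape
(5, 5, 17)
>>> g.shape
(5, 3, 17)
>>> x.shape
(17, 3)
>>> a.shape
(5, 5, 3)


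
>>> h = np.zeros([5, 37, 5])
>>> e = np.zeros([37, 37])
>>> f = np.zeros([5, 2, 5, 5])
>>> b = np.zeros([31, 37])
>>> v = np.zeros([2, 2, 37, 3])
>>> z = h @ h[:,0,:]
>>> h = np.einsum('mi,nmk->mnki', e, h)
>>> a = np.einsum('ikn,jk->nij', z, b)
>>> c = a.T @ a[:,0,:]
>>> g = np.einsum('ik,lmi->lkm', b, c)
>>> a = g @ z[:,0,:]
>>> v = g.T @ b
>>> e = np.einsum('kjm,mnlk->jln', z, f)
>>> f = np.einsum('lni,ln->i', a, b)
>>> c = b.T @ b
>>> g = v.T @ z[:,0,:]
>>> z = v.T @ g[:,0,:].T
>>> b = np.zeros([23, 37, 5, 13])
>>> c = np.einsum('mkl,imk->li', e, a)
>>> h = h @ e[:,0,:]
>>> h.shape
(37, 5, 5, 2)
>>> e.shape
(37, 5, 2)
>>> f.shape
(5,)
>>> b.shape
(23, 37, 5, 13)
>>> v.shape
(5, 37, 37)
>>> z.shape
(37, 37, 37)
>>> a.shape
(31, 37, 5)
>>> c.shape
(2, 31)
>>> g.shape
(37, 37, 5)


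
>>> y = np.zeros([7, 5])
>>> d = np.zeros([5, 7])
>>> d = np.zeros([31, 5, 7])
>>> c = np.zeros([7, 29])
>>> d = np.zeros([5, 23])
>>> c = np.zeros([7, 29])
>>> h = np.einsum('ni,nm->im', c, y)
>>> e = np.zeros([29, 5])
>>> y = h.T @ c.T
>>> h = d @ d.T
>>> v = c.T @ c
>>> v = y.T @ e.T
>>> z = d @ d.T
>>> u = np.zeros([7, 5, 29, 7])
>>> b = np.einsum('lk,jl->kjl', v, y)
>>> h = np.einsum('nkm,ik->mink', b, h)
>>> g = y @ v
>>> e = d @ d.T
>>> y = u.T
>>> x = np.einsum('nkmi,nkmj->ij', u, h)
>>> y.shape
(7, 29, 5, 7)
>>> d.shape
(5, 23)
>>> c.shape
(7, 29)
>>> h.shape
(7, 5, 29, 5)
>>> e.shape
(5, 5)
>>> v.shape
(7, 29)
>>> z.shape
(5, 5)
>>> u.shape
(7, 5, 29, 7)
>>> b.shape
(29, 5, 7)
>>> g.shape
(5, 29)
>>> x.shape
(7, 5)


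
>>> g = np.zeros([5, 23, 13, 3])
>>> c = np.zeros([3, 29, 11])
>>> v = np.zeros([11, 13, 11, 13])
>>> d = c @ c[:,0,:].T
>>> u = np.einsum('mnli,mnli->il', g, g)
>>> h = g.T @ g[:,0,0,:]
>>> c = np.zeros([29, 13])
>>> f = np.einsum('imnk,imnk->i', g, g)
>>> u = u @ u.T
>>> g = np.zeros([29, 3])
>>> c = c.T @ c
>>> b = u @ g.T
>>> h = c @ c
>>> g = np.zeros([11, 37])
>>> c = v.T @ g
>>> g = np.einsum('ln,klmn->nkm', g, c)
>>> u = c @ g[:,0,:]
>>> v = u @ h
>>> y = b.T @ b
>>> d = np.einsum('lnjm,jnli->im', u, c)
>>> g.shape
(37, 13, 13)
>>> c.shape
(13, 11, 13, 37)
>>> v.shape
(13, 11, 13, 13)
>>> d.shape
(37, 13)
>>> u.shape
(13, 11, 13, 13)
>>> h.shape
(13, 13)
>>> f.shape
(5,)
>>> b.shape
(3, 29)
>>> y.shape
(29, 29)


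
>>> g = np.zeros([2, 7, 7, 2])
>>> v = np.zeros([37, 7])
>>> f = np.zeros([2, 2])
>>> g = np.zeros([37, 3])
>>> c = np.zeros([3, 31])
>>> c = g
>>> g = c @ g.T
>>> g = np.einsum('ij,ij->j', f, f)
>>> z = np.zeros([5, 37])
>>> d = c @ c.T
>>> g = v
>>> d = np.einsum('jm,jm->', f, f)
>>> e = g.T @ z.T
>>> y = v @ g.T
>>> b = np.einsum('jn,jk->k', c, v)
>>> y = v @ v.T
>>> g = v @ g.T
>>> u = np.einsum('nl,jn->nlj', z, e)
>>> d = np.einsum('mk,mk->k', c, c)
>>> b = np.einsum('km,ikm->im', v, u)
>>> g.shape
(37, 37)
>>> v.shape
(37, 7)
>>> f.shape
(2, 2)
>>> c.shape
(37, 3)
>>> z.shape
(5, 37)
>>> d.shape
(3,)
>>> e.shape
(7, 5)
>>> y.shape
(37, 37)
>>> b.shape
(5, 7)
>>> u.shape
(5, 37, 7)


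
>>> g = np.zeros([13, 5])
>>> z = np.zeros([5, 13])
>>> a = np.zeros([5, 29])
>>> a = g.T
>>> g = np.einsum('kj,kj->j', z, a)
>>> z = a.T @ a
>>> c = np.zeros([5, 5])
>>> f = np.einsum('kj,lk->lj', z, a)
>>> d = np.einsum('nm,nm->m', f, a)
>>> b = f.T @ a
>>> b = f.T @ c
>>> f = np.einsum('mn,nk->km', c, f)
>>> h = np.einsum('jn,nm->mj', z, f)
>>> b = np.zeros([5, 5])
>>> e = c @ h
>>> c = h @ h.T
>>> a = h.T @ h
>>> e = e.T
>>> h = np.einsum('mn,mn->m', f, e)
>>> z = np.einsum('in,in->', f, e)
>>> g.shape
(13,)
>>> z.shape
()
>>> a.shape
(13, 13)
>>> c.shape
(5, 5)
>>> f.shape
(13, 5)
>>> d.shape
(13,)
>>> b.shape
(5, 5)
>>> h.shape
(13,)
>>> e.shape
(13, 5)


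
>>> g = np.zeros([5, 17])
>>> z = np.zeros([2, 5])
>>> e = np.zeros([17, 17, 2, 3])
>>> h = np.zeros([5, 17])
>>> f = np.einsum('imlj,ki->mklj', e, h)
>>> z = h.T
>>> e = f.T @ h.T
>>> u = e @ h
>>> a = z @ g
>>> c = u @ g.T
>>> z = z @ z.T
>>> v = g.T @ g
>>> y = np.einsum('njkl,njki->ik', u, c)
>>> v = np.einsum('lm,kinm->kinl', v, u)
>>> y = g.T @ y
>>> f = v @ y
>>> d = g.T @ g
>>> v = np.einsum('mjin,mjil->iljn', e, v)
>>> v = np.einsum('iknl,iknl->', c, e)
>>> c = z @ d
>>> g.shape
(5, 17)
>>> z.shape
(17, 17)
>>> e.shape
(3, 2, 5, 5)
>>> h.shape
(5, 17)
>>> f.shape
(3, 2, 5, 5)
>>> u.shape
(3, 2, 5, 17)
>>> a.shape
(17, 17)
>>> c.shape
(17, 17)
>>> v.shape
()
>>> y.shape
(17, 5)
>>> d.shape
(17, 17)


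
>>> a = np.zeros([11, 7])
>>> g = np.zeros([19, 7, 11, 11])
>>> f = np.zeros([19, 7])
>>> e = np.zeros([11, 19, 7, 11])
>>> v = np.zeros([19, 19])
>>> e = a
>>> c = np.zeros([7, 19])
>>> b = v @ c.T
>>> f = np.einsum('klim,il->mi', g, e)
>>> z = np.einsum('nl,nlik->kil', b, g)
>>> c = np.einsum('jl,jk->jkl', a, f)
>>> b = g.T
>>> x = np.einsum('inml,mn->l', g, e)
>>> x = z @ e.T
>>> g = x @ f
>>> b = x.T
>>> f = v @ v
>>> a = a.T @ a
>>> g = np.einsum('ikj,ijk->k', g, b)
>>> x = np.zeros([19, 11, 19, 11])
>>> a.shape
(7, 7)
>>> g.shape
(11,)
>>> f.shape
(19, 19)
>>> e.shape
(11, 7)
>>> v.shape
(19, 19)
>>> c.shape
(11, 11, 7)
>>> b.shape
(11, 11, 11)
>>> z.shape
(11, 11, 7)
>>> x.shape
(19, 11, 19, 11)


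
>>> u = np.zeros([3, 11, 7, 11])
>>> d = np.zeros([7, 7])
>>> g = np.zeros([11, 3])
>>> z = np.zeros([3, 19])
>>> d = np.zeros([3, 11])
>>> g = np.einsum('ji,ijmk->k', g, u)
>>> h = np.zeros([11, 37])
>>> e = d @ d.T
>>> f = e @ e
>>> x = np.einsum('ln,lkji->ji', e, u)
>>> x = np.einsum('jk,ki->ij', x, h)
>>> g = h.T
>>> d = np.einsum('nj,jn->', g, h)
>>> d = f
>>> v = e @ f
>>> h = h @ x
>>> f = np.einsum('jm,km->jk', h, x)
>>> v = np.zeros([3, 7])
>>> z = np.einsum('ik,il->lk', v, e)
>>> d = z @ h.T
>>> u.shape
(3, 11, 7, 11)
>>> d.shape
(3, 11)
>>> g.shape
(37, 11)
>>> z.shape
(3, 7)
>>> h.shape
(11, 7)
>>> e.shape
(3, 3)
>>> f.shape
(11, 37)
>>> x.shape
(37, 7)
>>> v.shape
(3, 7)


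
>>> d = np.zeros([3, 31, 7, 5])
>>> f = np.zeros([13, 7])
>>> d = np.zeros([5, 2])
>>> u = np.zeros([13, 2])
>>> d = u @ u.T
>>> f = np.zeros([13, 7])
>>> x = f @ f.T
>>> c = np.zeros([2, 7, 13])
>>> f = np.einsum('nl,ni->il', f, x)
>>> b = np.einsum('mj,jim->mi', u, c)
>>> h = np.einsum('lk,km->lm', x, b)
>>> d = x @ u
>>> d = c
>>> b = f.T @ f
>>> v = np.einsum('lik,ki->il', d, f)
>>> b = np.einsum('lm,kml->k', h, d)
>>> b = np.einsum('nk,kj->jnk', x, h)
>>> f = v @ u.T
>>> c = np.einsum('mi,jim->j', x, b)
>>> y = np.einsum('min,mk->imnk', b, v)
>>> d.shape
(2, 7, 13)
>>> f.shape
(7, 13)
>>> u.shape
(13, 2)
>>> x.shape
(13, 13)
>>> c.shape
(7,)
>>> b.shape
(7, 13, 13)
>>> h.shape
(13, 7)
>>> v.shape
(7, 2)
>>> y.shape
(13, 7, 13, 2)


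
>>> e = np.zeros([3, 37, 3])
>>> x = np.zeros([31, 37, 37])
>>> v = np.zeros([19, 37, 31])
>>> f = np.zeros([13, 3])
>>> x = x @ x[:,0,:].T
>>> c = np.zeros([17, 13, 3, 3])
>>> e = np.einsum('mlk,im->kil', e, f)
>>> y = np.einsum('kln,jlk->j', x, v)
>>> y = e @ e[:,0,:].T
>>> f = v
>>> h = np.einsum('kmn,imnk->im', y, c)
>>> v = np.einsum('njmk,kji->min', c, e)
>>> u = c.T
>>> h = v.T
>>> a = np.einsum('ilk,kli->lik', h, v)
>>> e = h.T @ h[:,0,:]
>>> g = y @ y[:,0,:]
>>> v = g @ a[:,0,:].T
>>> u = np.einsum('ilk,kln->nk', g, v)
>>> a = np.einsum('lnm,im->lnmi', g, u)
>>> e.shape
(3, 37, 3)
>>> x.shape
(31, 37, 31)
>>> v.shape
(3, 13, 37)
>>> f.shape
(19, 37, 31)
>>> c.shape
(17, 13, 3, 3)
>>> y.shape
(3, 13, 3)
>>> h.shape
(17, 37, 3)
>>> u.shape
(37, 3)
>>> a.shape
(3, 13, 3, 37)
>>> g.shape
(3, 13, 3)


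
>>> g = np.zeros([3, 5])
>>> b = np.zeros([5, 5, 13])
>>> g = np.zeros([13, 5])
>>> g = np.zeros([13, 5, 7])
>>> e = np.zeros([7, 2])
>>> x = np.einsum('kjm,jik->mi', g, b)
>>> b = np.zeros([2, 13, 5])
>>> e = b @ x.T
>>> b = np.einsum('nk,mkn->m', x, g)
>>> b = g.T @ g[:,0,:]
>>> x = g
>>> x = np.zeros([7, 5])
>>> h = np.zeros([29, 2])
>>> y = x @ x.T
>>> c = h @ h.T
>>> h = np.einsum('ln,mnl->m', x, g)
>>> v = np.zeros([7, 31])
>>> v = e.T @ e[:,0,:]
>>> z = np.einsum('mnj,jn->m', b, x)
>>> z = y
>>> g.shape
(13, 5, 7)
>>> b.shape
(7, 5, 7)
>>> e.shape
(2, 13, 7)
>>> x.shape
(7, 5)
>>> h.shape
(13,)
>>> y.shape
(7, 7)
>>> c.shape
(29, 29)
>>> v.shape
(7, 13, 7)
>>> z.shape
(7, 7)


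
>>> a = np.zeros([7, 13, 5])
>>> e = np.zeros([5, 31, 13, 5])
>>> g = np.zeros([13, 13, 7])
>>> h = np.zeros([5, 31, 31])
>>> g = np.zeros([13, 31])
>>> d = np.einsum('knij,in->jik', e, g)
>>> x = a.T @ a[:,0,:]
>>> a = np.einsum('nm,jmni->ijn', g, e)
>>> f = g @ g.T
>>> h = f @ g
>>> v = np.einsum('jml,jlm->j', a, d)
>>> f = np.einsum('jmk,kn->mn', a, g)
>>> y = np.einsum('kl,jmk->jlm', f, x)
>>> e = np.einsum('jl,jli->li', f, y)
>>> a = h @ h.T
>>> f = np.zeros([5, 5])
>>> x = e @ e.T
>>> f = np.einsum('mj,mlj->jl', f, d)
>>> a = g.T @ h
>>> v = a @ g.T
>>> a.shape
(31, 31)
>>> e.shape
(31, 13)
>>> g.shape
(13, 31)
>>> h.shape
(13, 31)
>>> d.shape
(5, 13, 5)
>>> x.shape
(31, 31)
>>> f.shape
(5, 13)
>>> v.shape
(31, 13)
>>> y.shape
(5, 31, 13)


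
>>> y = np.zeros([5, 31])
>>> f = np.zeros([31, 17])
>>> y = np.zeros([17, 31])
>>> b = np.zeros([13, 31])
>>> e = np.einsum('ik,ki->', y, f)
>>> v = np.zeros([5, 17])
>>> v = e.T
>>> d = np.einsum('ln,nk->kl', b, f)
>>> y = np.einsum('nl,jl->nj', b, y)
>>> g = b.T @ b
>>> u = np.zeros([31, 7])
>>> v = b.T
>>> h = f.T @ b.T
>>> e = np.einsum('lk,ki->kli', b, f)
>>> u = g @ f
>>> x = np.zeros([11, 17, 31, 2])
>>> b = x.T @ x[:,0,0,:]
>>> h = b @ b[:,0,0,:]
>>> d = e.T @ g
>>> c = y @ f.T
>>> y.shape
(13, 17)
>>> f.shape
(31, 17)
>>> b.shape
(2, 31, 17, 2)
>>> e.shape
(31, 13, 17)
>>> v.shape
(31, 13)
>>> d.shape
(17, 13, 31)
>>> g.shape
(31, 31)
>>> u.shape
(31, 17)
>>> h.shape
(2, 31, 17, 2)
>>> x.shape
(11, 17, 31, 2)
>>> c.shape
(13, 31)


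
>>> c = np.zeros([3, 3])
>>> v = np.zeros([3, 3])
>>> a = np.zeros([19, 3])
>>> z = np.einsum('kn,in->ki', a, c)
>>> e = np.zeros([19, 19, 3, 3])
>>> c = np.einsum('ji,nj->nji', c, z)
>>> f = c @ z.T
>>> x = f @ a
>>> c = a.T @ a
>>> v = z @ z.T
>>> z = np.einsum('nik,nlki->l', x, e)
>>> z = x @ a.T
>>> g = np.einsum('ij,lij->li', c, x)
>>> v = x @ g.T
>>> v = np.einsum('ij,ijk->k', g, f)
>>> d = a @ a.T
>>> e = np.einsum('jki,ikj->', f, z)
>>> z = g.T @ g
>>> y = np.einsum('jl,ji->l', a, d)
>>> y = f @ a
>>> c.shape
(3, 3)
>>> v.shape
(19,)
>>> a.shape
(19, 3)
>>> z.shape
(3, 3)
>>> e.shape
()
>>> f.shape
(19, 3, 19)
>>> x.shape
(19, 3, 3)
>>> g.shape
(19, 3)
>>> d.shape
(19, 19)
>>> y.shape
(19, 3, 3)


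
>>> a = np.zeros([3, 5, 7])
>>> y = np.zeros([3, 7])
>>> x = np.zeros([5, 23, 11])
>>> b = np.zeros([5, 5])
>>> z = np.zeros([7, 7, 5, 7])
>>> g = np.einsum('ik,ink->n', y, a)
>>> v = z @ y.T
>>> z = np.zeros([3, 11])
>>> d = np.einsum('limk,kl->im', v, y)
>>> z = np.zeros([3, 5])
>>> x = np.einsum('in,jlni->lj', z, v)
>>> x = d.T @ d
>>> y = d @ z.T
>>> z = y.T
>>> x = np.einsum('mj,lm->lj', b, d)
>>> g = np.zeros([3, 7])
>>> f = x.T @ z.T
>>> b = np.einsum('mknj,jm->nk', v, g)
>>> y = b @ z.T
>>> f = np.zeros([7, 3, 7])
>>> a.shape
(3, 5, 7)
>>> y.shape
(5, 3)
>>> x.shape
(7, 5)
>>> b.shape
(5, 7)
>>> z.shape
(3, 7)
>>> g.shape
(3, 7)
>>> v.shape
(7, 7, 5, 3)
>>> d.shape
(7, 5)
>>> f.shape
(7, 3, 7)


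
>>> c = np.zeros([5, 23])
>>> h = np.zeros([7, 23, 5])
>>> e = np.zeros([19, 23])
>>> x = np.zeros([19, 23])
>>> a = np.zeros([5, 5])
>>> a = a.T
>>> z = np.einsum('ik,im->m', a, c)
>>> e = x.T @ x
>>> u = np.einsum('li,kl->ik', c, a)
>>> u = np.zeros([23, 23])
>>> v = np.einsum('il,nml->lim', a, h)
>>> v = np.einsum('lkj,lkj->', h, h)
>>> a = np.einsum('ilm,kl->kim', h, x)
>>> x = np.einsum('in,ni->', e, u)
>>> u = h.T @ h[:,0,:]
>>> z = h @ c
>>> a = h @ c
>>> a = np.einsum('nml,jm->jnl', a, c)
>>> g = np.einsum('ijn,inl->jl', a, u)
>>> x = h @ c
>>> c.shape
(5, 23)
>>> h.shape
(7, 23, 5)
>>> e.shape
(23, 23)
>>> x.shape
(7, 23, 23)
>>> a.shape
(5, 7, 23)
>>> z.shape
(7, 23, 23)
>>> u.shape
(5, 23, 5)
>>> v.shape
()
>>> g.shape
(7, 5)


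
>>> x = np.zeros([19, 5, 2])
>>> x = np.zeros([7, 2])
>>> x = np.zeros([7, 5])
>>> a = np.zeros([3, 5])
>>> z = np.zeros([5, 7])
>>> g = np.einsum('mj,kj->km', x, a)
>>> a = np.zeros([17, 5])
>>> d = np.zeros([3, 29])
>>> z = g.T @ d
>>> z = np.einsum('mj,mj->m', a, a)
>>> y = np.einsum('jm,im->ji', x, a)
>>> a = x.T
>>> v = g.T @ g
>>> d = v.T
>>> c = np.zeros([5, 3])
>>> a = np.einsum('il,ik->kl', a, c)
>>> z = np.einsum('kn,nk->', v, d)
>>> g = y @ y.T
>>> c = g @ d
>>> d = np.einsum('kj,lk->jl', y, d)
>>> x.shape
(7, 5)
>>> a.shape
(3, 7)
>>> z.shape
()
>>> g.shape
(7, 7)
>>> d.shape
(17, 7)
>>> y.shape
(7, 17)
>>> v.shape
(7, 7)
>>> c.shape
(7, 7)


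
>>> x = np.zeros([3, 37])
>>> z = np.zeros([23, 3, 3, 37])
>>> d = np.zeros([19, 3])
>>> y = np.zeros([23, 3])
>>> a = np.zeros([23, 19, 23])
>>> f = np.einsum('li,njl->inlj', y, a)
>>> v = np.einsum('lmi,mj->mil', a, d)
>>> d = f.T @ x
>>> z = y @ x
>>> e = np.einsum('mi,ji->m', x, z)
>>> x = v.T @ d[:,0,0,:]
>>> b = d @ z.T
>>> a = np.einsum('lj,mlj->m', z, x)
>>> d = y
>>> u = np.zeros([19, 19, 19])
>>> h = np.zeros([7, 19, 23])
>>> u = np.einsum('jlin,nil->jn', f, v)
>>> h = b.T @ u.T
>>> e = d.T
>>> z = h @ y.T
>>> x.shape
(23, 23, 37)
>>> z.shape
(23, 23, 23, 23)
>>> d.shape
(23, 3)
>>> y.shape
(23, 3)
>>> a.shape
(23,)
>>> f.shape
(3, 23, 23, 19)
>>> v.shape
(19, 23, 23)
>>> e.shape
(3, 23)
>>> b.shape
(19, 23, 23, 23)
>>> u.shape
(3, 19)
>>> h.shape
(23, 23, 23, 3)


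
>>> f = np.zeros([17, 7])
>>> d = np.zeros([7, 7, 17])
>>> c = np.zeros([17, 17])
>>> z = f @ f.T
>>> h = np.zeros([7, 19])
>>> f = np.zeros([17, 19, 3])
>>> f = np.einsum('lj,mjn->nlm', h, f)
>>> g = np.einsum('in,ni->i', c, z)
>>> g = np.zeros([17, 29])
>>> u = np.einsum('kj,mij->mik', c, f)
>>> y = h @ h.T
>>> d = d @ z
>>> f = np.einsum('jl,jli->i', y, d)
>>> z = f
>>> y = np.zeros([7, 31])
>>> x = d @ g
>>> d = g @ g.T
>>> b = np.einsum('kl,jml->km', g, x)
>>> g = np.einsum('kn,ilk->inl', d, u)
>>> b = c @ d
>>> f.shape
(17,)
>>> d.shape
(17, 17)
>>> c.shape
(17, 17)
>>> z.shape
(17,)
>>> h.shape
(7, 19)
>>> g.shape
(3, 17, 7)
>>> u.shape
(3, 7, 17)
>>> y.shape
(7, 31)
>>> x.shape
(7, 7, 29)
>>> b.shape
(17, 17)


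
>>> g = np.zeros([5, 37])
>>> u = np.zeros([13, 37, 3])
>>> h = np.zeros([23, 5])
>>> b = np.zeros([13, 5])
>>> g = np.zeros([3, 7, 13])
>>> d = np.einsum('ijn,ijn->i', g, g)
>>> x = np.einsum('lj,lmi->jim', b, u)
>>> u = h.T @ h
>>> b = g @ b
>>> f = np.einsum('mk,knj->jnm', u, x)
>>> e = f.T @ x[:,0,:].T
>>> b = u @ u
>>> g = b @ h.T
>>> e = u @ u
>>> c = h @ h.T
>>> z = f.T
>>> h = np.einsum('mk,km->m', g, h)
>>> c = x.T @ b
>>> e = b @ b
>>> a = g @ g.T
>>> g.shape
(5, 23)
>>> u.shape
(5, 5)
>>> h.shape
(5,)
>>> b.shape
(5, 5)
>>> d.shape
(3,)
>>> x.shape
(5, 3, 37)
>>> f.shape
(37, 3, 5)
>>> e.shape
(5, 5)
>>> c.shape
(37, 3, 5)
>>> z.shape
(5, 3, 37)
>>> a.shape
(5, 5)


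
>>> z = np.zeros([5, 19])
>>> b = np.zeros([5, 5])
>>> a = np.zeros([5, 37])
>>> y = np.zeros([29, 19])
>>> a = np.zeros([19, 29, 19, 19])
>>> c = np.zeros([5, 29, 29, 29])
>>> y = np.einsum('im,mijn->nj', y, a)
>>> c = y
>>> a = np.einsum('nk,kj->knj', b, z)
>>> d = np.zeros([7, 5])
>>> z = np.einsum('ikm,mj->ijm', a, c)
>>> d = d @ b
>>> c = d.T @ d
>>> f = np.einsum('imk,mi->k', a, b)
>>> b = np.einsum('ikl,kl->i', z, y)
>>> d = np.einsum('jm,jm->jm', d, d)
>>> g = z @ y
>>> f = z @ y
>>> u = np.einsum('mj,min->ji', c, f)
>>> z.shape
(5, 19, 19)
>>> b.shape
(5,)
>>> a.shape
(5, 5, 19)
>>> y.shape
(19, 19)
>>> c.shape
(5, 5)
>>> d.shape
(7, 5)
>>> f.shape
(5, 19, 19)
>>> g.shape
(5, 19, 19)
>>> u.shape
(5, 19)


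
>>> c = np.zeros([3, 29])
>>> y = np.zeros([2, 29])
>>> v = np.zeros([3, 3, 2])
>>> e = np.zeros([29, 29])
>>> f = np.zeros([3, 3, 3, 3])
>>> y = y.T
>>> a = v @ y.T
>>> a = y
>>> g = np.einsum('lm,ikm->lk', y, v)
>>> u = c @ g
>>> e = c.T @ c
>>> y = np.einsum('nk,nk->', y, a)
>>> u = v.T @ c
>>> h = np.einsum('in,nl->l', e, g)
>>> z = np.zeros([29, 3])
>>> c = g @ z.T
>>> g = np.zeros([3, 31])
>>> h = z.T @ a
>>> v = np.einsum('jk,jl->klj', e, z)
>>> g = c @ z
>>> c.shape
(29, 29)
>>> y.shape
()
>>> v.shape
(29, 3, 29)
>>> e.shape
(29, 29)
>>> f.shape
(3, 3, 3, 3)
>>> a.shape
(29, 2)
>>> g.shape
(29, 3)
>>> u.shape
(2, 3, 29)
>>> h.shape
(3, 2)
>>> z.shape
(29, 3)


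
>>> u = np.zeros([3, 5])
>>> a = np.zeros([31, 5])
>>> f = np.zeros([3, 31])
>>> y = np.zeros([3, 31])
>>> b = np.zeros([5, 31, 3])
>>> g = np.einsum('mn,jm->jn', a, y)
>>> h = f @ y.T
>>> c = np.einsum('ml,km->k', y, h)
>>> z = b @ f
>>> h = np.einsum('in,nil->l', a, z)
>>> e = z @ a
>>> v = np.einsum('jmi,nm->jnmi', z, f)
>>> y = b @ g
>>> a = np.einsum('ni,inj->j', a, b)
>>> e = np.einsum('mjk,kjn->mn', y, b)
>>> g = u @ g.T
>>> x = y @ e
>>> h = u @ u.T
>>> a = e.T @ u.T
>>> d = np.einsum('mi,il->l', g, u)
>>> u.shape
(3, 5)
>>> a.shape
(3, 3)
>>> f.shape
(3, 31)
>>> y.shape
(5, 31, 5)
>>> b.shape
(5, 31, 3)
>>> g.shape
(3, 3)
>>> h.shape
(3, 3)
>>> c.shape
(3,)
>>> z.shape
(5, 31, 31)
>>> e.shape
(5, 3)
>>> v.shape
(5, 3, 31, 31)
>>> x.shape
(5, 31, 3)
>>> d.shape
(5,)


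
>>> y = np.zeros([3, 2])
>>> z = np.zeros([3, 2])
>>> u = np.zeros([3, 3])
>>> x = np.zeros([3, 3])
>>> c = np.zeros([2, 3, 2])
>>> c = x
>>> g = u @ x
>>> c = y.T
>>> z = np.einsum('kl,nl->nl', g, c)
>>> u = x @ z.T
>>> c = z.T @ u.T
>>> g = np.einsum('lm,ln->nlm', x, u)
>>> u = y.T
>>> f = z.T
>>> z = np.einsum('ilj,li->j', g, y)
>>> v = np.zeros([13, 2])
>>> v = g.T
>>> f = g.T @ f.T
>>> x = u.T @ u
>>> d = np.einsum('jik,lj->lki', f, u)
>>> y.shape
(3, 2)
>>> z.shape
(3,)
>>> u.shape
(2, 3)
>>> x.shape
(3, 3)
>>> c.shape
(3, 3)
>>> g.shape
(2, 3, 3)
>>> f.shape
(3, 3, 3)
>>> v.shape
(3, 3, 2)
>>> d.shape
(2, 3, 3)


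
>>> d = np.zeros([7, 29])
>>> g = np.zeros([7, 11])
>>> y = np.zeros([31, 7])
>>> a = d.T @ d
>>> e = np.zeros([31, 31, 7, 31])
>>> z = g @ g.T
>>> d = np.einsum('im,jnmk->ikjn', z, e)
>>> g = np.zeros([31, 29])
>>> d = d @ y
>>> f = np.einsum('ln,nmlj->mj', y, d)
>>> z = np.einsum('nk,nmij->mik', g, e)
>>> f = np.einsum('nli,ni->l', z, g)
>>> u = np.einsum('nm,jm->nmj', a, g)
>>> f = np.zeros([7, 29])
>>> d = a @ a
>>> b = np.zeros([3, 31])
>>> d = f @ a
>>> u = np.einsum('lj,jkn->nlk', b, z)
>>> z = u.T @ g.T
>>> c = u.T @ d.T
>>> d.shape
(7, 29)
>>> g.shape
(31, 29)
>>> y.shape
(31, 7)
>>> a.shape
(29, 29)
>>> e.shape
(31, 31, 7, 31)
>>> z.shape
(7, 3, 31)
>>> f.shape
(7, 29)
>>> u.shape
(29, 3, 7)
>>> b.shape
(3, 31)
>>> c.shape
(7, 3, 7)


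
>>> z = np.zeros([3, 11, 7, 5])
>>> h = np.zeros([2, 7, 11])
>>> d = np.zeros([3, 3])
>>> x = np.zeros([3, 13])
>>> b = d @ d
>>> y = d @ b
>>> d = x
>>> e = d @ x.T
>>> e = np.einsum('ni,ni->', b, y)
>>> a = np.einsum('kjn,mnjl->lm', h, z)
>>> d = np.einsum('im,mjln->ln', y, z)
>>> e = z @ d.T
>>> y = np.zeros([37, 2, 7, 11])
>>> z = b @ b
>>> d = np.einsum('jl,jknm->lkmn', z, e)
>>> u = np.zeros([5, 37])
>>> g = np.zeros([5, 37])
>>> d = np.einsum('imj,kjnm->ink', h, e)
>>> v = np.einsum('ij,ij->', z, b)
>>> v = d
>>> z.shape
(3, 3)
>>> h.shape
(2, 7, 11)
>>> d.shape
(2, 7, 3)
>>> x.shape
(3, 13)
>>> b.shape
(3, 3)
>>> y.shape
(37, 2, 7, 11)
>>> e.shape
(3, 11, 7, 7)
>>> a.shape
(5, 3)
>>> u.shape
(5, 37)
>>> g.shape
(5, 37)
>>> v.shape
(2, 7, 3)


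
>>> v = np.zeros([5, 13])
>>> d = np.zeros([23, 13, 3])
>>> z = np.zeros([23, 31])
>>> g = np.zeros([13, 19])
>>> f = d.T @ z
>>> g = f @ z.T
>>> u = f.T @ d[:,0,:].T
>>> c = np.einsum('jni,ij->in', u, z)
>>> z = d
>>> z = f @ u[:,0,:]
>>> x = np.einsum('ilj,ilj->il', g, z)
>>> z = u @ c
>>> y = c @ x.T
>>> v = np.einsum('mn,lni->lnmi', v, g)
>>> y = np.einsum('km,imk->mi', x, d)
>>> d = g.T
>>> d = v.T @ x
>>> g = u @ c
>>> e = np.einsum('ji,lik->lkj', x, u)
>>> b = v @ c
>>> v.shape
(3, 13, 5, 23)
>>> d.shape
(23, 5, 13, 13)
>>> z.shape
(31, 13, 13)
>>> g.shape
(31, 13, 13)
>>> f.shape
(3, 13, 31)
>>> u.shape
(31, 13, 23)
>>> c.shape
(23, 13)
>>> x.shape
(3, 13)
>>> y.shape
(13, 23)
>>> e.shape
(31, 23, 3)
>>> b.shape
(3, 13, 5, 13)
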